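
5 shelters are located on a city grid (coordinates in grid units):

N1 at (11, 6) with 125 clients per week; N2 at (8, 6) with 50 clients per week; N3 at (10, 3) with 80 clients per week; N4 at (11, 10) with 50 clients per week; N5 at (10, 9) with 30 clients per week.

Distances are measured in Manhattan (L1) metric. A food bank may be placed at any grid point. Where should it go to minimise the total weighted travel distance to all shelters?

Manhattan distance separates: Σwᵢ(|x−xᵢ|+|y−yᵢ|) = Σwᵢ|x−xᵢ| + Σwᵢ|y−yᵢ|, so x and y are optimised independently as 1-D weighted medians.
Total weight W = 335; half = 167.5.
x-coordinate, sorted with cumulative weight:
  x=8 (N2, w=50) cum 50
  x=10 (N3, w=80) cum 130
  x=10 (N5, w=30) cum 160
  x=11 (N1, w=125) cum 285  ← median
  x=11 (N4, w=50) cum 335
⇒ x* = 11
y-coordinate, sorted with cumulative weight:
  y=3 (N3, w=80) cum 80
  y=6 (N1, w=125) cum 205  ← median
  y=6 (N2, w=50) cum 255
  y=9 (N5, w=30) cum 285
  y=10 (N4, w=50) cum 335
⇒ y* = 6

(11, 6)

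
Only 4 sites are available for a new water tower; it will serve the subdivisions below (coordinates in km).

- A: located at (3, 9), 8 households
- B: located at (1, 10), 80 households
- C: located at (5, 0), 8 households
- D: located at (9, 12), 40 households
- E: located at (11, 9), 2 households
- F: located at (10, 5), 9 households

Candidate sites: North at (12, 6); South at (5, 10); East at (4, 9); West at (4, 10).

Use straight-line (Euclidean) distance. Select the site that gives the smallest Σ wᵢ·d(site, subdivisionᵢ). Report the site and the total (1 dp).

Total weighted distance at each candidate:
  North (12, 6): total = 1380.8
  South (5, 10): total = 672.6
  East (4, 9): total = 645.6
  West (4, 10): total = 631.6
Minimum is at West with total 631.6 km.

West, total 631.6 km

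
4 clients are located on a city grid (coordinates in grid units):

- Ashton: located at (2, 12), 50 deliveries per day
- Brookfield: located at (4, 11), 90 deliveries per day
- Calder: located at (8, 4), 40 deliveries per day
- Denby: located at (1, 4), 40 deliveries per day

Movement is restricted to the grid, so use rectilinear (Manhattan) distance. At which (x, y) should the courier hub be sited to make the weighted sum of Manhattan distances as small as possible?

(4, 11)

Manhattan distance separates: Σwᵢ(|x−xᵢ|+|y−yᵢ|) = Σwᵢ|x−xᵢ| + Σwᵢ|y−yᵢ|, so x and y are optimised independently as 1-D weighted medians.
Total weight W = 220; half = 110.
x-coordinate, sorted with cumulative weight:
  x=1 (Denby, w=40) cum 40
  x=2 (Ashton, w=50) cum 90
  x=4 (Brookfield, w=90) cum 180  ← median
  x=8 (Calder, w=40) cum 220
⇒ x* = 4
y-coordinate, sorted with cumulative weight:
  y=4 (Calder, w=40) cum 40
  y=4 (Denby, w=40) cum 80
  y=11 (Brookfield, w=90) cum 170  ← median
  y=12 (Ashton, w=50) cum 220
⇒ y* = 11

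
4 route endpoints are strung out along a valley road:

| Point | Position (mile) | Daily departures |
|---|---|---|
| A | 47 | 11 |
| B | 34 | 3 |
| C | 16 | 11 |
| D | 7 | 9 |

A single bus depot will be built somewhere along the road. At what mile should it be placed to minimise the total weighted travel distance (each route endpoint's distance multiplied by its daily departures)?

x = 16

For a sum of weighted absolute distances on a line, the optimum is the weighted median (not the mean). Total weight W = 34; half-weight = 17.
Sort by position and accumulate weight:
  mile 7 (D, w=9) → cum 9
  mile 16 (C, w=11) → cum 20  ≥ 17 → median here
  mile 34 (B, w=3) → cum 23
  mile 47 (A, w=11) → cum 34
Optimal location: mile 16.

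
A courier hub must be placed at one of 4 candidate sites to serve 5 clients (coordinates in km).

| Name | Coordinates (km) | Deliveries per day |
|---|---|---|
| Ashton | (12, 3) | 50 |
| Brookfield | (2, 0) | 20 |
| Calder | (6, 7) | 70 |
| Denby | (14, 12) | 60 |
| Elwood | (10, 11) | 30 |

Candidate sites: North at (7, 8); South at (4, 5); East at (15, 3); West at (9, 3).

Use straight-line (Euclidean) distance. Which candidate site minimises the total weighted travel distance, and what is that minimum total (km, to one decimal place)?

Total weighted distance at each candidate:
  North (7, 8): total = 1252.2
  South (4, 5): total = 1705.0
  East (15, 3): total = 1932.6
  West (9, 3): total = 1511.9
Minimum is at North with total 1252.2 km.

North, total 1252.2 km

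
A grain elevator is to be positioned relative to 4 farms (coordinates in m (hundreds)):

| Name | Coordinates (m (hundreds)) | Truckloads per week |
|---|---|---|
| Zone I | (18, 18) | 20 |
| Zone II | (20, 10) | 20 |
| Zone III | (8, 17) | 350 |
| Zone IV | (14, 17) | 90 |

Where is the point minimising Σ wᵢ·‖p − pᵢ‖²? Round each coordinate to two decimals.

(10.04, 16.75)

The minimiser of Σwᵢ‖p−pᵢ‖² is the weighted centroid p* = (Σwᵢpᵢ)/(Σwᵢ).
Σwᵢ = 480.
Σwᵢxᵢ = 20·18 + 20·20 + 350·8 + 90·14 = 4820.
Σwᵢyᵢ = 20·18 + 20·10 + 350·17 + 90·17 = 8040.
x* = 4820/480 = 10.04, y* = 8040/480 = 16.75.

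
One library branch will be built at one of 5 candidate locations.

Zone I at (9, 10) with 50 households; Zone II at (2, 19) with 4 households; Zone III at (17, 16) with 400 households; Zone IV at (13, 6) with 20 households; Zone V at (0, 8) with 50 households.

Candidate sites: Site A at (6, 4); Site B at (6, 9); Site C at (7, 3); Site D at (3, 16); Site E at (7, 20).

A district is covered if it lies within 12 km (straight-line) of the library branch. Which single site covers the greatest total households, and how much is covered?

Site E, covering 454

Coverage radius r = 12 km; a point is covered iff (Δx)²+(Δy)² ≤ 12² = 144.
  Site A (6, 4): covers {Zone I, Zone IV, Zone V} → 120
  Site B (6, 9): covers {Zone I, Zone II, Zone IV, Zone V} → 124
  Site C (7, 3): covers {Zone I, Zone IV, Zone V} → 120
  Site D (3, 16): covers {Zone I, Zone II, Zone V} → 104
  Site E (7, 20): covers {Zone I, Zone II, Zone III} → 454
Maximum coverage at Site E: 454 households.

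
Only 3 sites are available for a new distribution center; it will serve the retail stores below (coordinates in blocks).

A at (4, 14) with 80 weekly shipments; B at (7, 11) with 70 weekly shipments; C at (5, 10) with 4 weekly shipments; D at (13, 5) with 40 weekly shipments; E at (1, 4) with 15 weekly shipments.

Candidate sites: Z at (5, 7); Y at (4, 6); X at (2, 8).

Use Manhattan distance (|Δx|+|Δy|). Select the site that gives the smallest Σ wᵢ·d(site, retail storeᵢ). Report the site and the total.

Total weighted distance at each candidate:
  Z (5, 7): total = 1577
  Y (4, 6): total = 1695
  X (2, 8): total = 1855
Minimum is at Z with total 1577 blocks.

Z, total 1577 blocks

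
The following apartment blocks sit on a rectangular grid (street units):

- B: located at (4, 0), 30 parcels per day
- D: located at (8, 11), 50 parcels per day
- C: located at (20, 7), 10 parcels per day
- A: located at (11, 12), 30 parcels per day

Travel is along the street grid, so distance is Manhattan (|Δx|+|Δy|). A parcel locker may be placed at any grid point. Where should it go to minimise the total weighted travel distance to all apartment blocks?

(8, 11)

Manhattan distance separates: Σwᵢ(|x−xᵢ|+|y−yᵢ|) = Σwᵢ|x−xᵢ| + Σwᵢ|y−yᵢ|, so x and y are optimised independently as 1-D weighted medians.
Total weight W = 120; half = 60.
x-coordinate, sorted with cumulative weight:
  x=4 (B, w=30) cum 30
  x=8 (D, w=50) cum 80  ← median
  x=11 (A, w=30) cum 110
  x=20 (C, w=10) cum 120
⇒ x* = 8
y-coordinate, sorted with cumulative weight:
  y=0 (B, w=30) cum 30
  y=7 (C, w=10) cum 40
  y=11 (D, w=50) cum 90  ← median
  y=12 (A, w=30) cum 120
⇒ y* = 11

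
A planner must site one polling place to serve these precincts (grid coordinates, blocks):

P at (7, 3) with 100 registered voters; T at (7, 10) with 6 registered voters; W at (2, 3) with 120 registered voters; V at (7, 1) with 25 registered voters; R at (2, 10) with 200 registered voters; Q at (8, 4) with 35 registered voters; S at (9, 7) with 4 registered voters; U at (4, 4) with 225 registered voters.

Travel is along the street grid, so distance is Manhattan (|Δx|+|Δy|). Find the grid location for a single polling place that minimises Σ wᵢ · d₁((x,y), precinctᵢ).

(4, 4)

Manhattan distance separates: Σwᵢ(|x−xᵢ|+|y−yᵢ|) = Σwᵢ|x−xᵢ| + Σwᵢ|y−yᵢ|, so x and y are optimised independently as 1-D weighted medians.
Total weight W = 715; half = 357.5.
x-coordinate, sorted with cumulative weight:
  x=2 (W, w=120) cum 120
  x=2 (R, w=200) cum 320
  x=4 (U, w=225) cum 545  ← median
  x=7 (P, w=100) cum 645
  x=7 (T, w=6) cum 651
  x=7 (V, w=25) cum 676
  x=8 (Q, w=35) cum 711
  x=9 (S, w=4) cum 715
⇒ x* = 4
y-coordinate, sorted with cumulative weight:
  y=1 (V, w=25) cum 25
  y=3 (P, w=100) cum 125
  y=3 (W, w=120) cum 245
  y=4 (Q, w=35) cum 280
  y=4 (U, w=225) cum 505  ← median
  y=7 (S, w=4) cum 509
  y=10 (T, w=6) cum 515
  y=10 (R, w=200) cum 715
⇒ y* = 4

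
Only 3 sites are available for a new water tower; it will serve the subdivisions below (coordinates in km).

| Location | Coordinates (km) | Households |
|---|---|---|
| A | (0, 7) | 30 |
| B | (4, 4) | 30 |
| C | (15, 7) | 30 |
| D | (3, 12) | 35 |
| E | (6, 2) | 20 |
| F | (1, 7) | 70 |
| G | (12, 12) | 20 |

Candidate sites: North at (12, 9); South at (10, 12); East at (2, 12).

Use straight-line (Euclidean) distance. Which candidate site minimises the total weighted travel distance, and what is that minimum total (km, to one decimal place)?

East, total 1634.1 km

Total weighted distance at each candidate:
  North (12, 9): total = 2115.2
  South (10, 12): total = 2068.6
  East (2, 12): total = 1634.1
Minimum is at East with total 1634.1 km.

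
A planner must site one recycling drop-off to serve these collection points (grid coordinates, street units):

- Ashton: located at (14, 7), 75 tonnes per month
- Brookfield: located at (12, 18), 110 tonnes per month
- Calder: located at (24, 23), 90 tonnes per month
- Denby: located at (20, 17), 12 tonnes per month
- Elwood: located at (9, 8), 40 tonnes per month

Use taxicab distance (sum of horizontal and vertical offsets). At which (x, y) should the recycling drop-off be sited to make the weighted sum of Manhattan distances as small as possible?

(14, 18)

Manhattan distance separates: Σwᵢ(|x−xᵢ|+|y−yᵢ|) = Σwᵢ|x−xᵢ| + Σwᵢ|y−yᵢ|, so x and y are optimised independently as 1-D weighted medians.
Total weight W = 327; half = 163.5.
x-coordinate, sorted with cumulative weight:
  x=9 (Elwood, w=40) cum 40
  x=12 (Brookfield, w=110) cum 150
  x=14 (Ashton, w=75) cum 225  ← median
  x=20 (Denby, w=12) cum 237
  x=24 (Calder, w=90) cum 327
⇒ x* = 14
y-coordinate, sorted with cumulative weight:
  y=7 (Ashton, w=75) cum 75
  y=8 (Elwood, w=40) cum 115
  y=17 (Denby, w=12) cum 127
  y=18 (Brookfield, w=110) cum 237  ← median
  y=23 (Calder, w=90) cum 327
⇒ y* = 18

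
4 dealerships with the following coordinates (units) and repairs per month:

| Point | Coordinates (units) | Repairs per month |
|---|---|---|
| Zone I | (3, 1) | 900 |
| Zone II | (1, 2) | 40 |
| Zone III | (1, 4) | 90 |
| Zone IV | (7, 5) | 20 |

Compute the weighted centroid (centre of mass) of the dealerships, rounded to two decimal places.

The minimiser of Σwᵢ‖p−pᵢ‖² is the weighted centroid p* = (Σwᵢpᵢ)/(Σwᵢ).
Σwᵢ = 1050.
Σwᵢxᵢ = 900·3 + 40·1 + 90·1 + 20·7 = 2970.
Σwᵢyᵢ = 900·1 + 40·2 + 90·4 + 20·5 = 1440.
x* = 2970/1050 = 2.83, y* = 1440/1050 = 1.37.

(2.83, 1.37)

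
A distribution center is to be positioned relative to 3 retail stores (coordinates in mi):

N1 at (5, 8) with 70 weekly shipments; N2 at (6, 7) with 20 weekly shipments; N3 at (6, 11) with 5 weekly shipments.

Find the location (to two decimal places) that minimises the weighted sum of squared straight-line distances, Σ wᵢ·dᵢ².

The minimiser of Σwᵢ‖p−pᵢ‖² is the weighted centroid p* = (Σwᵢpᵢ)/(Σwᵢ).
Σwᵢ = 95.
Σwᵢxᵢ = 70·5 + 20·6 + 5·6 = 500.
Σwᵢyᵢ = 70·8 + 20·7 + 5·11 = 755.
x* = 500/95 = 5.26, y* = 755/95 = 7.95.

(5.26, 7.95)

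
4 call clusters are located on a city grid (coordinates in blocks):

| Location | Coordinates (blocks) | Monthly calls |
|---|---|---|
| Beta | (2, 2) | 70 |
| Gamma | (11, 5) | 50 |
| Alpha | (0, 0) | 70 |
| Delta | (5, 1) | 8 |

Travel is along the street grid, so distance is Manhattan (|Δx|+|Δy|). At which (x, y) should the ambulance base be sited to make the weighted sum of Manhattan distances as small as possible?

(2, 2)

Manhattan distance separates: Σwᵢ(|x−xᵢ|+|y−yᵢ|) = Σwᵢ|x−xᵢ| + Σwᵢ|y−yᵢ|, so x and y are optimised independently as 1-D weighted medians.
Total weight W = 198; half = 99.
x-coordinate, sorted with cumulative weight:
  x=0 (Alpha, w=70) cum 70
  x=2 (Beta, w=70) cum 140  ← median
  x=5 (Delta, w=8) cum 148
  x=11 (Gamma, w=50) cum 198
⇒ x* = 2
y-coordinate, sorted with cumulative weight:
  y=0 (Alpha, w=70) cum 70
  y=1 (Delta, w=8) cum 78
  y=2 (Beta, w=70) cum 148  ← median
  y=5 (Gamma, w=50) cum 198
⇒ y* = 2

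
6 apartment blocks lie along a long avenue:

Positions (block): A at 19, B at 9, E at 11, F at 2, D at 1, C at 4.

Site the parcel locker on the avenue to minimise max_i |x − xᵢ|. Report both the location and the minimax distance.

location 10, max distance 9

The 1-center on a line is the midpoint of the two extreme points: leftmost at 1, rightmost at 19.
Optimal location = (1 + 19)/2 = 10; maximum distance = (19 − 1)/2 = 9.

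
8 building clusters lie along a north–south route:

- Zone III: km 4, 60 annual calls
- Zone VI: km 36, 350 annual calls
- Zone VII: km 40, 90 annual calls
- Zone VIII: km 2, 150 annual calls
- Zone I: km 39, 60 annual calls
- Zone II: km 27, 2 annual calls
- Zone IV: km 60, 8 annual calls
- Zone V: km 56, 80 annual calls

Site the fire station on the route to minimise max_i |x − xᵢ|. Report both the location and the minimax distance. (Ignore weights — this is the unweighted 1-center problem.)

The 1-center on a line is the midpoint of the two extreme points: leftmost at 2, rightmost at 60.
Optimal location = (2 + 60)/2 = 31; maximum distance = (60 − 2)/2 = 29.

location 31, max distance 29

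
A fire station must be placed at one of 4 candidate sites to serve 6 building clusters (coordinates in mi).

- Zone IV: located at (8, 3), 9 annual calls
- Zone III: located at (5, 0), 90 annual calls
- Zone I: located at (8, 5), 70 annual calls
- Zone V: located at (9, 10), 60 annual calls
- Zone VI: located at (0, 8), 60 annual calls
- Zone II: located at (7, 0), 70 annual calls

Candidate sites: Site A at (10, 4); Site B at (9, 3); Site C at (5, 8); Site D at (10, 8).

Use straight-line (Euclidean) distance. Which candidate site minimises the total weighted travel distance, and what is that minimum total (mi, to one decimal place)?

Total weighted distance at each candidate:
  Site A (10, 4): total = 2114.1
  Site B (9, 3): total = 1905.7
  Site C (5, 8): total = 2215.0
  Site D (10, 8): total = 2482.2
Minimum is at Site B with total 1905.7 mi.

Site B, total 1905.7 mi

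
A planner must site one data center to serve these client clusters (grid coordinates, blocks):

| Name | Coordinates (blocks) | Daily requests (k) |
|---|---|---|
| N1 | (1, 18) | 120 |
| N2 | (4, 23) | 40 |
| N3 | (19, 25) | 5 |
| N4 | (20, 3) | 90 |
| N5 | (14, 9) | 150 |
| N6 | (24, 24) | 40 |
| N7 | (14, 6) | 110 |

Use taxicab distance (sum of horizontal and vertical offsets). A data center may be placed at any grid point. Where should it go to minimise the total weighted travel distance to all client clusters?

(14, 9)

Manhattan distance separates: Σwᵢ(|x−xᵢ|+|y−yᵢ|) = Σwᵢ|x−xᵢ| + Σwᵢ|y−yᵢ|, so x and y are optimised independently as 1-D weighted medians.
Total weight W = 555; half = 277.5.
x-coordinate, sorted with cumulative weight:
  x=1 (N1, w=120) cum 120
  x=4 (N2, w=40) cum 160
  x=14 (N5, w=150) cum 310  ← median
  x=14 (N7, w=110) cum 420
  x=19 (N3, w=5) cum 425
  x=20 (N4, w=90) cum 515
  x=24 (N6, w=40) cum 555
⇒ x* = 14
y-coordinate, sorted with cumulative weight:
  y=3 (N4, w=90) cum 90
  y=6 (N7, w=110) cum 200
  y=9 (N5, w=150) cum 350  ← median
  y=18 (N1, w=120) cum 470
  y=23 (N2, w=40) cum 510
  y=24 (N6, w=40) cum 550
  y=25 (N3, w=5) cum 555
⇒ y* = 9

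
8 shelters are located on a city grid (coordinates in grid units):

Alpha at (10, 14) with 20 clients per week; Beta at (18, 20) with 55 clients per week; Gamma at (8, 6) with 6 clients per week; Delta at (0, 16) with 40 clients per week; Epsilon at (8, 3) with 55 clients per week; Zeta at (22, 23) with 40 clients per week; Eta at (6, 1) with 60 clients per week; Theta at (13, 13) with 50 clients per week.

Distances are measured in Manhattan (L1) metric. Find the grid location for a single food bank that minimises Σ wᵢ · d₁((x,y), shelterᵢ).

Manhattan distance separates: Σwᵢ(|x−xᵢ|+|y−yᵢ|) = Σwᵢ|x−xᵢ| + Σwᵢ|y−yᵢ|, so x and y are optimised independently as 1-D weighted medians.
Total weight W = 326; half = 163.
x-coordinate, sorted with cumulative weight:
  x=0 (Delta, w=40) cum 40
  x=6 (Eta, w=60) cum 100
  x=8 (Gamma, w=6) cum 106
  x=8 (Epsilon, w=55) cum 161
  x=10 (Alpha, w=20) cum 181  ← median
  x=13 (Theta, w=50) cum 231
  x=18 (Beta, w=55) cum 286
  x=22 (Zeta, w=40) cum 326
⇒ x* = 10
y-coordinate, sorted with cumulative weight:
  y=1 (Eta, w=60) cum 60
  y=3 (Epsilon, w=55) cum 115
  y=6 (Gamma, w=6) cum 121
  y=13 (Theta, w=50) cum 171  ← median
  y=14 (Alpha, w=20) cum 191
  y=16 (Delta, w=40) cum 231
  y=20 (Beta, w=55) cum 286
  y=23 (Zeta, w=40) cum 326
⇒ y* = 13

(10, 13)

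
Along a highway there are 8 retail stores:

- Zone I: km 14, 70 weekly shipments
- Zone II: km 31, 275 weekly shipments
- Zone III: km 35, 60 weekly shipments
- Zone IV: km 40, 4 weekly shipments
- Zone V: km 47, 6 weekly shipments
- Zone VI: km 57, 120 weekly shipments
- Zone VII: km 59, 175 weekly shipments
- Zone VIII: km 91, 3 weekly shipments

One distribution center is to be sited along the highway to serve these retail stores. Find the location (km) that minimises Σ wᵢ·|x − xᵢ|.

x = 35

For a sum of weighted absolute distances on a line, the optimum is the weighted median (not the mean). Total weight W = 713; half-weight = 356.5.
Sort by position and accumulate weight:
  km 14 (Zone I, w=70) → cum 70
  km 31 (Zone II, w=275) → cum 345
  km 35 (Zone III, w=60) → cum 405  ≥ 356.5 → median here
  km 40 (Zone IV, w=4) → cum 409
  km 47 (Zone V, w=6) → cum 415
  km 57 (Zone VI, w=120) → cum 535
  km 59 (Zone VII, w=175) → cum 710
  km 91 (Zone VIII, w=3) → cum 713
Optimal location: km 35.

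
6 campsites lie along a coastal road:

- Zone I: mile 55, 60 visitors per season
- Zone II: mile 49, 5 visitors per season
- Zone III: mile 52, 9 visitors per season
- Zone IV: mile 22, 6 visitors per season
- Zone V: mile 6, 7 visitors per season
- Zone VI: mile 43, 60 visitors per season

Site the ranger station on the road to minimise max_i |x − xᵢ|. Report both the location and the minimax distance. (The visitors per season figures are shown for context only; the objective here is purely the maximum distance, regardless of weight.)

The 1-center on a line is the midpoint of the two extreme points: leftmost at 6, rightmost at 55.
Optimal location = (6 + 55)/2 = 30.5; maximum distance = (55 − 6)/2 = 24.5.

location 30.5, max distance 24.5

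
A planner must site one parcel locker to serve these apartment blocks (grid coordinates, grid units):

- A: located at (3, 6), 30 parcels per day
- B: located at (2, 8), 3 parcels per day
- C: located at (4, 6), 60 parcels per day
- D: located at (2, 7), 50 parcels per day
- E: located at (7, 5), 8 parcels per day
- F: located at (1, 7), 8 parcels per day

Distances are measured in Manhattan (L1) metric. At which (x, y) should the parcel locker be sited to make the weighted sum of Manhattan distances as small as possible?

Manhattan distance separates: Σwᵢ(|x−xᵢ|+|y−yᵢ|) = Σwᵢ|x−xᵢ| + Σwᵢ|y−yᵢ|, so x and y are optimised independently as 1-D weighted medians.
Total weight W = 159; half = 79.5.
x-coordinate, sorted with cumulative weight:
  x=1 (F, w=8) cum 8
  x=2 (B, w=3) cum 11
  x=2 (D, w=50) cum 61
  x=3 (A, w=30) cum 91  ← median
  x=4 (C, w=60) cum 151
  x=7 (E, w=8) cum 159
⇒ x* = 3
y-coordinate, sorted with cumulative weight:
  y=5 (E, w=8) cum 8
  y=6 (A, w=30) cum 38
  y=6 (C, w=60) cum 98  ← median
  y=7 (D, w=50) cum 148
  y=7 (F, w=8) cum 156
  y=8 (B, w=3) cum 159
⇒ y* = 6

(3, 6)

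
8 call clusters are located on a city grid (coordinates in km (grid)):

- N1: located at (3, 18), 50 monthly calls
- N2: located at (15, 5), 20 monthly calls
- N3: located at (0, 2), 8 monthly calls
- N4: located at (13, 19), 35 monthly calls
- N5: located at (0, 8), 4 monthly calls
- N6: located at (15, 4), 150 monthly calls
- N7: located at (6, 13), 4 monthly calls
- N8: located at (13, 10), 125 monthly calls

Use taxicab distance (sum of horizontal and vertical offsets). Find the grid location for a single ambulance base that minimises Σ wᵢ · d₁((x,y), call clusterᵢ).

(13, 10)

Manhattan distance separates: Σwᵢ(|x−xᵢ|+|y−yᵢ|) = Σwᵢ|x−xᵢ| + Σwᵢ|y−yᵢ|, so x and y are optimised independently as 1-D weighted medians.
Total weight W = 396; half = 198.
x-coordinate, sorted with cumulative weight:
  x=0 (N3, w=8) cum 8
  x=0 (N5, w=4) cum 12
  x=3 (N1, w=50) cum 62
  x=6 (N7, w=4) cum 66
  x=13 (N4, w=35) cum 101
  x=13 (N8, w=125) cum 226  ← median
  x=15 (N2, w=20) cum 246
  x=15 (N6, w=150) cum 396
⇒ x* = 13
y-coordinate, sorted with cumulative weight:
  y=2 (N3, w=8) cum 8
  y=4 (N6, w=150) cum 158
  y=5 (N2, w=20) cum 178
  y=8 (N5, w=4) cum 182
  y=10 (N8, w=125) cum 307  ← median
  y=13 (N7, w=4) cum 311
  y=18 (N1, w=50) cum 361
  y=19 (N4, w=35) cum 396
⇒ y* = 10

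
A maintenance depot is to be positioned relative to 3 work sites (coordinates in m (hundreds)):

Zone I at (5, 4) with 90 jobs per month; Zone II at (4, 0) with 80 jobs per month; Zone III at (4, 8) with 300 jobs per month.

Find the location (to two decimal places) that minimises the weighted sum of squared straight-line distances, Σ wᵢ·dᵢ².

The minimiser of Σwᵢ‖p−pᵢ‖² is the weighted centroid p* = (Σwᵢpᵢ)/(Σwᵢ).
Σwᵢ = 470.
Σwᵢxᵢ = 90·5 + 80·4 + 300·4 = 1970.
Σwᵢyᵢ = 90·4 + 80·0 + 300·8 = 2760.
x* = 1970/470 = 4.19, y* = 2760/470 = 5.87.

(4.19, 5.87)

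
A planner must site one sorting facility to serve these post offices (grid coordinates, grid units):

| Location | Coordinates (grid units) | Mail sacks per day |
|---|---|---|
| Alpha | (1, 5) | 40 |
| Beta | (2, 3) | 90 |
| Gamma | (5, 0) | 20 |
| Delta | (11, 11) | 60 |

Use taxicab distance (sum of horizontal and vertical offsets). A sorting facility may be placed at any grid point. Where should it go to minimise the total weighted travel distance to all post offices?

Manhattan distance separates: Σwᵢ(|x−xᵢ|+|y−yᵢ|) = Σwᵢ|x−xᵢ| + Σwᵢ|y−yᵢ|, so x and y are optimised independently as 1-D weighted medians.
Total weight W = 210; half = 105.
x-coordinate, sorted with cumulative weight:
  x=1 (Alpha, w=40) cum 40
  x=2 (Beta, w=90) cum 130  ← median
  x=5 (Gamma, w=20) cum 150
  x=11 (Delta, w=60) cum 210
⇒ x* = 2
y-coordinate, sorted with cumulative weight:
  y=0 (Gamma, w=20) cum 20
  y=3 (Beta, w=90) cum 110  ← median
  y=5 (Alpha, w=40) cum 150
  y=11 (Delta, w=60) cum 210
⇒ y* = 3

(2, 3)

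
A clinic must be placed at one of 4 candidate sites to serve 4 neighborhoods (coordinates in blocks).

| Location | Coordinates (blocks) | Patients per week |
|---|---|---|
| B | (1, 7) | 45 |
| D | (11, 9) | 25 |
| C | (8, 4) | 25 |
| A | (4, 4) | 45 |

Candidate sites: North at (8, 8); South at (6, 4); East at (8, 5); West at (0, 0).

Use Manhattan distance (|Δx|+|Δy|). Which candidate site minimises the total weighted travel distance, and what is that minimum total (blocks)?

South, total 750 blocks

Total weighted distance at each candidate:
  North (8, 8): total = 920
  South (6, 4): total = 750
  East (8, 5): total = 830
  West (0, 0): total = 1520
Minimum is at South with total 750 blocks.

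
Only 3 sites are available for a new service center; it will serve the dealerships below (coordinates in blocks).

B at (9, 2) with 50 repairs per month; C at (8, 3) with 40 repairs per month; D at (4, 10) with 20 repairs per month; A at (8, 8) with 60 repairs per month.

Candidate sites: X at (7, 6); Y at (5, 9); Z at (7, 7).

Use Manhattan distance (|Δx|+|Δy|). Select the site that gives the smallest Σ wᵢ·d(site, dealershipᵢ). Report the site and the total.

Total weighted distance at each candidate:
  X (7, 6): total = 780
  Y (5, 9): total = 1190
  Z (7, 7): total = 790
Minimum is at X with total 780 blocks.

X, total 780 blocks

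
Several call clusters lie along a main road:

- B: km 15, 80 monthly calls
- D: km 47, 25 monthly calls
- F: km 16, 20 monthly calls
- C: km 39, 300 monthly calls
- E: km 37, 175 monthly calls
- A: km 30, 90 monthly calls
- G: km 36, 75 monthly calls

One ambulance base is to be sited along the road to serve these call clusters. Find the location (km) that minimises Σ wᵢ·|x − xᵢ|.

For a sum of weighted absolute distances on a line, the optimum is the weighted median (not the mean). Total weight W = 765; half-weight = 382.5.
Sort by position and accumulate weight:
  km 15 (B, w=80) → cum 80
  km 16 (F, w=20) → cum 100
  km 30 (A, w=90) → cum 190
  km 36 (G, w=75) → cum 265
  km 37 (E, w=175) → cum 440  ≥ 382.5 → median here
  km 39 (C, w=300) → cum 740
  km 47 (D, w=25) → cum 765
Optimal location: km 37.

x = 37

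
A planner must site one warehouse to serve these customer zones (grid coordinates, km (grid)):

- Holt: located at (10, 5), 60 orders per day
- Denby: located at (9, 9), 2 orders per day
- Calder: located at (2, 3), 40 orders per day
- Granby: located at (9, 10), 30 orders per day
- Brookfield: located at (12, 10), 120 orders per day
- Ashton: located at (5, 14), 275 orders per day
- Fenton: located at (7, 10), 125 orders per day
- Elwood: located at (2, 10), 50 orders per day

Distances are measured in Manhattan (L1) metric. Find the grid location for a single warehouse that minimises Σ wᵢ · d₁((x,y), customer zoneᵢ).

Manhattan distance separates: Σwᵢ(|x−xᵢ|+|y−yᵢ|) = Σwᵢ|x−xᵢ| + Σwᵢ|y−yᵢ|, so x and y are optimised independently as 1-D weighted medians.
Total weight W = 702; half = 351.
x-coordinate, sorted with cumulative weight:
  x=2 (Calder, w=40) cum 40
  x=2 (Elwood, w=50) cum 90
  x=5 (Ashton, w=275) cum 365  ← median
  x=7 (Fenton, w=125) cum 490
  x=9 (Denby, w=2) cum 492
  x=9 (Granby, w=30) cum 522
  x=10 (Holt, w=60) cum 582
  x=12 (Brookfield, w=120) cum 702
⇒ x* = 5
y-coordinate, sorted with cumulative weight:
  y=3 (Calder, w=40) cum 40
  y=5 (Holt, w=60) cum 100
  y=9 (Denby, w=2) cum 102
  y=10 (Granby, w=30) cum 132
  y=10 (Brookfield, w=120) cum 252
  y=10 (Fenton, w=125) cum 377  ← median
  y=10 (Elwood, w=50) cum 427
  y=14 (Ashton, w=275) cum 702
⇒ y* = 10

(5, 10)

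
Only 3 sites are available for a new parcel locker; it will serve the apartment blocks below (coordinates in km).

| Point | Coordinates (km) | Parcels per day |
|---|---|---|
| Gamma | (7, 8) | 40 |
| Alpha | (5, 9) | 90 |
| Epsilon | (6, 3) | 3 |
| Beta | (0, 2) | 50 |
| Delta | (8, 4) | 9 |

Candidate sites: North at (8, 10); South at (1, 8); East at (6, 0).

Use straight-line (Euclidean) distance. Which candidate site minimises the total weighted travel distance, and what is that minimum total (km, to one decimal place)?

Total weighted distance at each candidate:
  North (8, 10): total = 1015.6
  South (1, 8): total = 1009.0
  East (6, 0): total = 1503.0
Minimum is at South with total 1009.0 km.

South, total 1009.0 km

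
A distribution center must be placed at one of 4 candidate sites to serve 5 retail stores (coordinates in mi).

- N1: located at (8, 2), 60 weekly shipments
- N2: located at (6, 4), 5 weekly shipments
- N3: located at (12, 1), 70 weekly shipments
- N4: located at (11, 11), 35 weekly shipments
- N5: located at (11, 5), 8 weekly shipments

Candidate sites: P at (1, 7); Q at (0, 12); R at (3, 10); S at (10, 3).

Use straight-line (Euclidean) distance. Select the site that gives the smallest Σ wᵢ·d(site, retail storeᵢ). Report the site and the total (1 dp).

S, total 652.8 mi

Total weighted distance at each candidate:
  P (1, 7): total = 1880.9
  Q (0, 12): total = 2448.8
  R (3, 10): total = 1848.2
  S (10, 3): total = 652.8
Minimum is at S with total 652.8 mi.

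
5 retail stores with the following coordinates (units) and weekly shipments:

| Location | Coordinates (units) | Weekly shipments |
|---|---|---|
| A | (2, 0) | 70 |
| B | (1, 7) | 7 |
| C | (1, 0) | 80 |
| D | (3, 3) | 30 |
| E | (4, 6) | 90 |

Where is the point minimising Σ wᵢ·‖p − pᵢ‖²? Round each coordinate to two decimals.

(2.44, 2.45)

The minimiser of Σwᵢ‖p−pᵢ‖² is the weighted centroid p* = (Σwᵢpᵢ)/(Σwᵢ).
Σwᵢ = 277.
Σwᵢxᵢ = 70·2 + 7·1 + 80·1 + 30·3 + 90·4 = 677.
Σwᵢyᵢ = 70·0 + 7·7 + 80·0 + 30·3 + 90·6 = 679.
x* = 677/277 = 2.44, y* = 679/277 = 2.45.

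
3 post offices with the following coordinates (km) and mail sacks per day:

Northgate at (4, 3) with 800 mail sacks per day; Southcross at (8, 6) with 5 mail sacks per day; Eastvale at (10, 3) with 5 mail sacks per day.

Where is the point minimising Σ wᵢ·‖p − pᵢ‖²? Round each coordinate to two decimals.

(4.06, 3.02)

The minimiser of Σwᵢ‖p−pᵢ‖² is the weighted centroid p* = (Σwᵢpᵢ)/(Σwᵢ).
Σwᵢ = 810.
Σwᵢxᵢ = 800·4 + 5·8 + 5·10 = 3290.
Σwᵢyᵢ = 800·3 + 5·6 + 5·3 = 2445.
x* = 3290/810 = 4.06, y* = 2445/810 = 3.02.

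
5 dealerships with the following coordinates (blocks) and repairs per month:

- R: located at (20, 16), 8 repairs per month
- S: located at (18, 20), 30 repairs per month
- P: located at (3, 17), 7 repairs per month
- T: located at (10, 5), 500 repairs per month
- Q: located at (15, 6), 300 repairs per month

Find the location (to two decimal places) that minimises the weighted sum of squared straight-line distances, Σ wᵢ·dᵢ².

(12.10, 6.09)

The minimiser of Σwᵢ‖p−pᵢ‖² is the weighted centroid p* = (Σwᵢpᵢ)/(Σwᵢ).
Σwᵢ = 845.
Σwᵢxᵢ = 8·20 + 30·18 + 7·3 + 500·10 + 300·15 = 10221.
Σwᵢyᵢ = 8·16 + 30·20 + 7·17 + 500·5 + 300·6 = 5147.
x* = 10221/845 = 12.10, y* = 5147/845 = 6.09.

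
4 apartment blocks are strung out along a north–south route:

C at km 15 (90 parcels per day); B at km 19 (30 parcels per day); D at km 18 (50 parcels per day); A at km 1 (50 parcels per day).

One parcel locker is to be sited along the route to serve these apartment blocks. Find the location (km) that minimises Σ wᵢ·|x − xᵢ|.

For a sum of weighted absolute distances on a line, the optimum is the weighted median (not the mean). Total weight W = 220; half-weight = 110.
Sort by position and accumulate weight:
  km 1 (A, w=50) → cum 50
  km 15 (C, w=90) → cum 140  ≥ 110 → median here
  km 18 (D, w=50) → cum 190
  km 19 (B, w=30) → cum 220
Optimal location: km 15.

x = 15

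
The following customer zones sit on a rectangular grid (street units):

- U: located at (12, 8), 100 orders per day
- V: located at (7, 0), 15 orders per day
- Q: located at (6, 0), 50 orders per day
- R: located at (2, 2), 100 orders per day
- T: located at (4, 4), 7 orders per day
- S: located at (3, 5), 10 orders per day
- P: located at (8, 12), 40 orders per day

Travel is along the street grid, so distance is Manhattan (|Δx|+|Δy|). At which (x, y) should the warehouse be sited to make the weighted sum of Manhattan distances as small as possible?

(6, 2)

Manhattan distance separates: Σwᵢ(|x−xᵢ|+|y−yᵢ|) = Σwᵢ|x−xᵢ| + Σwᵢ|y−yᵢ|, so x and y are optimised independently as 1-D weighted medians.
Total weight W = 322; half = 161.
x-coordinate, sorted with cumulative weight:
  x=2 (R, w=100) cum 100
  x=3 (S, w=10) cum 110
  x=4 (T, w=7) cum 117
  x=6 (Q, w=50) cum 167  ← median
  x=7 (V, w=15) cum 182
  x=8 (P, w=40) cum 222
  x=12 (U, w=100) cum 322
⇒ x* = 6
y-coordinate, sorted with cumulative weight:
  y=0 (V, w=15) cum 15
  y=0 (Q, w=50) cum 65
  y=2 (R, w=100) cum 165  ← median
  y=4 (T, w=7) cum 172
  y=5 (S, w=10) cum 182
  y=8 (U, w=100) cum 282
  y=12 (P, w=40) cum 322
⇒ y* = 2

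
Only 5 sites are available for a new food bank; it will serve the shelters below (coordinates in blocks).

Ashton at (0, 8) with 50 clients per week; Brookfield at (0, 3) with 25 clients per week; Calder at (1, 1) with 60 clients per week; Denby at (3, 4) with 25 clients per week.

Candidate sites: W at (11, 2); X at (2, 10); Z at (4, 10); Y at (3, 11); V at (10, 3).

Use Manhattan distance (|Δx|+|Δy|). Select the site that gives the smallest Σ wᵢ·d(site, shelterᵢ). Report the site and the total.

Total weighted distance at each candidate:
  W (11, 2): total = 2060
  X (2, 10): total = 1200
  Z (4, 10): total = 1470
  Y (3, 11): total = 1470
  V (10, 3): total = 1860
Minimum is at X with total 1200 blocks.

X, total 1200 blocks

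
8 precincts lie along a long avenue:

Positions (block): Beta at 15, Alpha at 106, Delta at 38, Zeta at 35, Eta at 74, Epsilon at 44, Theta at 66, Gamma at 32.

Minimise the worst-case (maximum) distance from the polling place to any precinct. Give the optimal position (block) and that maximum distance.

location 60.5, max distance 45.5

The 1-center on a line is the midpoint of the two extreme points: leftmost at 15, rightmost at 106.
Optimal location = (15 + 106)/2 = 60.5; maximum distance = (106 − 15)/2 = 45.5.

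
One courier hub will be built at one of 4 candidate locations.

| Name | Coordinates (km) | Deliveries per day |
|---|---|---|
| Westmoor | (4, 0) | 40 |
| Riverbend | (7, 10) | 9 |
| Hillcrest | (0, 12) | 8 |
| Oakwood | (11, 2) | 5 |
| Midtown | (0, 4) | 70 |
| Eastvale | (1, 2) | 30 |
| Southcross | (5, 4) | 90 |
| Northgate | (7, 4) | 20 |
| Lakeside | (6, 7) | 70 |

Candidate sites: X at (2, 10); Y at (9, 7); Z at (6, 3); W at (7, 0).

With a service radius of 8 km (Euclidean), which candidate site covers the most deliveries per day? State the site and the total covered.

Z, covering 334

Coverage radius r = 8 km; a point is covered iff (Δx)²+(Δy)² ≤ 8² = 64.
  X (2, 10): covers {Riverbend, Hillcrest, Midtown, Southcross, Northgate, Lakeside} → 267
  Y (9, 7): covers {Riverbend, Oakwood, Southcross, Northgate, Lakeside} → 194
  Z (6, 3): covers {Westmoor, Riverbend, Oakwood, Midtown, Eastvale, Southcross, Northgate, Lakeside} → 334
  W (7, 0): covers {Westmoor, Oakwood, Eastvale, Southcross, Northgate, Lakeside} → 255
Maximum coverage at Z: 334 deliveries per day.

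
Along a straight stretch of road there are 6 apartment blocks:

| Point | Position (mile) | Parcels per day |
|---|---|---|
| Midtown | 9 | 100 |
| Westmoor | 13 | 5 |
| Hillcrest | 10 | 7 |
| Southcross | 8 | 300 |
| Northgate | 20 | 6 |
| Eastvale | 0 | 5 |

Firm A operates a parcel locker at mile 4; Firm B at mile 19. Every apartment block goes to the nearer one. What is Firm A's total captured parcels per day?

The indifferent point is the midpoint (4+19)/2 = 11.5; apartment blocks left of it (closer to Firm A at 4) go to Firm A, those right go to Firm B.
  Eastvale at 0 (w=5) → Firm A
  Southcross at 8 (w=300) → Firm A
  Midtown at 9 (w=100) → Firm A
  Hillcrest at 10 (w=7) → Firm A
  Westmoor at 13 (w=5) → Firm B
  Northgate at 20 (w=6) → Firm B
Firm A captures 412; Firm B captures 11.

412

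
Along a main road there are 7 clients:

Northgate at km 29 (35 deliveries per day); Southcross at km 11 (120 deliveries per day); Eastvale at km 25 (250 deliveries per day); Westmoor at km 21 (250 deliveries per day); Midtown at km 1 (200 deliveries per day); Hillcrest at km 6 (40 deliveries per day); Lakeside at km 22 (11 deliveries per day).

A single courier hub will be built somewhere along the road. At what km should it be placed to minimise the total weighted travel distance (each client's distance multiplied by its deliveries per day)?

x = 21

For a sum of weighted absolute distances on a line, the optimum is the weighted median (not the mean). Total weight W = 906; half-weight = 453.
Sort by position and accumulate weight:
  km 1 (Midtown, w=200) → cum 200
  km 6 (Hillcrest, w=40) → cum 240
  km 11 (Southcross, w=120) → cum 360
  km 21 (Westmoor, w=250) → cum 610  ≥ 453 → median here
  km 22 (Lakeside, w=11) → cum 621
  km 25 (Eastvale, w=250) → cum 871
  km 29 (Northgate, w=35) → cum 906
Optimal location: km 21.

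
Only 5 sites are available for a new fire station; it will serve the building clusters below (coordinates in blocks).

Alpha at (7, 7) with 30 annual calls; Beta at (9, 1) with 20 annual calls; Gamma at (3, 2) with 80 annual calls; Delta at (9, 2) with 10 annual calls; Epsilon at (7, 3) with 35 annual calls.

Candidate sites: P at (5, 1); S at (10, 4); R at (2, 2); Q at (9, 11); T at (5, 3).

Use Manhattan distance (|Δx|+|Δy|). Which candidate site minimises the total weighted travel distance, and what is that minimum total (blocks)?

Total weighted distance at each candidate:
  P (5, 1): total = 750
  S (10, 4): total = 1150
  R (2, 2): total = 820
  Q (9, 11): total = 2020
  T (5, 3): total = 660
Minimum is at T with total 660 blocks.

T, total 660 blocks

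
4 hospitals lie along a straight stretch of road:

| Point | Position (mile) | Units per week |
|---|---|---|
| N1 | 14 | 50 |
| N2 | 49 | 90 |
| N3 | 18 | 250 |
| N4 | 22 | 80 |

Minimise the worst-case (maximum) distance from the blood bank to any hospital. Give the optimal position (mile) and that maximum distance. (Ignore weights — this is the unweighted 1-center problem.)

The 1-center on a line is the midpoint of the two extreme points: leftmost at 14, rightmost at 49.
Optimal location = (14 + 49)/2 = 31.5; maximum distance = (49 − 14)/2 = 17.5.

location 31.5, max distance 17.5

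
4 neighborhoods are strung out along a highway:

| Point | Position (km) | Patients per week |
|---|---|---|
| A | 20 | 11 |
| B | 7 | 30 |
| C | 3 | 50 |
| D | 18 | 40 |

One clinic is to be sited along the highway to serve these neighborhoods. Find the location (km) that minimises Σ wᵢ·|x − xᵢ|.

x = 7

For a sum of weighted absolute distances on a line, the optimum is the weighted median (not the mean). Total weight W = 131; half-weight = 65.5.
Sort by position and accumulate weight:
  km 3 (C, w=50) → cum 50
  km 7 (B, w=30) → cum 80  ≥ 65.5 → median here
  km 18 (D, w=40) → cum 120
  km 20 (A, w=11) → cum 131
Optimal location: km 7.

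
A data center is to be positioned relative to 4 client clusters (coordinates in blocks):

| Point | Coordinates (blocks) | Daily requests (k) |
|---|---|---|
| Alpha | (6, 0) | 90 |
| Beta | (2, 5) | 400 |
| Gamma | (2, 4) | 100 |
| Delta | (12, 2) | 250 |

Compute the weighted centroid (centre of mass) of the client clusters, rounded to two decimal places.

(5.40, 3.45)

The minimiser of Σwᵢ‖p−pᵢ‖² is the weighted centroid p* = (Σwᵢpᵢ)/(Σwᵢ).
Σwᵢ = 840.
Σwᵢxᵢ = 90·6 + 400·2 + 100·2 + 250·12 = 4540.
Σwᵢyᵢ = 90·0 + 400·5 + 100·4 + 250·2 = 2900.
x* = 4540/840 = 5.40, y* = 2900/840 = 3.45.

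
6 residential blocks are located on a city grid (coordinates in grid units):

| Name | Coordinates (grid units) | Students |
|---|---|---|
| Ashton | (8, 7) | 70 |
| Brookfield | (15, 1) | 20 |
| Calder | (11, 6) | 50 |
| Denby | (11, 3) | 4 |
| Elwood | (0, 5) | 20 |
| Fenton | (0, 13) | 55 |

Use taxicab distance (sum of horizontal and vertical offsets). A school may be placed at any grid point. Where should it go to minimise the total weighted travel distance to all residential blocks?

Manhattan distance separates: Σwᵢ(|x−xᵢ|+|y−yᵢ|) = Σwᵢ|x−xᵢ| + Σwᵢ|y−yᵢ|, so x and y are optimised independently as 1-D weighted medians.
Total weight W = 219; half = 109.5.
x-coordinate, sorted with cumulative weight:
  x=0 (Elwood, w=20) cum 20
  x=0 (Fenton, w=55) cum 75
  x=8 (Ashton, w=70) cum 145  ← median
  x=11 (Calder, w=50) cum 195
  x=11 (Denby, w=4) cum 199
  x=15 (Brookfield, w=20) cum 219
⇒ x* = 8
y-coordinate, sorted with cumulative weight:
  y=1 (Brookfield, w=20) cum 20
  y=3 (Denby, w=4) cum 24
  y=5 (Elwood, w=20) cum 44
  y=6 (Calder, w=50) cum 94
  y=7 (Ashton, w=70) cum 164  ← median
  y=13 (Fenton, w=55) cum 219
⇒ y* = 7

(8, 7)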